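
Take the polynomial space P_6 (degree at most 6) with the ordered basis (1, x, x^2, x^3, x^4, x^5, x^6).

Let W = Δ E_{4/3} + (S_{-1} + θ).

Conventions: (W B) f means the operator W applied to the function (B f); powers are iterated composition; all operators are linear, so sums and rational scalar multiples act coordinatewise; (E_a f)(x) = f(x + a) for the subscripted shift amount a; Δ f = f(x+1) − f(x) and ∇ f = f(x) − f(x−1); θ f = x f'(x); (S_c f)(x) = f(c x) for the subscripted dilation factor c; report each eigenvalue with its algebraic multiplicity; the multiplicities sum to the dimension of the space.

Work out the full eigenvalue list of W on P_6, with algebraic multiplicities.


λ = 0 (multiplicity 1), λ = 1 (multiplicity 1), λ = 2 (multiplicity 1), λ = 3 (multiplicity 1), λ = 4 (multiplicity 1), λ = 5 (multiplicity 1), λ = 7 (multiplicity 1)

image of 1: 1
image of x: 1
image of x^2: 3x^2 + 2x + 11/3
image of x^3: 2x^3 + 3x^2 + 11x + 31/3
image of x^4: 5x^4 + 4x^3 + 22x^2 + (124/3)x + 715/27
image of x^5: 4x^5 + 5x^4 + (110/3)x^3 + (310/3)x^2 + (3575/27)x + 5261/81
image of x^6: 7x^6 + 6x^5 + 55x^4 + (620/3)x^3 + (3575/9)x^2 + (10522/27)x + 12617/81
the matrix is upper triangular; its diagonal is (1, 0, 3, 2, 5, 4, 7)
for a triangular matrix the eigenvalues are the diagonal entries, with algebraic multiplicity their repetition count


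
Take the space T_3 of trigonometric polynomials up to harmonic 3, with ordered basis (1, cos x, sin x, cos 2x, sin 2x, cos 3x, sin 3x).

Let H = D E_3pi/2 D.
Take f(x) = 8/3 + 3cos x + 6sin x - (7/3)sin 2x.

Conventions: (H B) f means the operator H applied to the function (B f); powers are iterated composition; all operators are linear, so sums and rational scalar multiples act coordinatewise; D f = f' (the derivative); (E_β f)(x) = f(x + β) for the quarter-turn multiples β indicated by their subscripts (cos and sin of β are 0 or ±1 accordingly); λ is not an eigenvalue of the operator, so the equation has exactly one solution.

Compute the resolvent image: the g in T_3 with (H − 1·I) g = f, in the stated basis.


g(x) = -8/3 - (9/2)cos x - (3/2)sin x - (7/9)sin 2x

write g with unknown coordinates in the stated basis and equate coefficients in (H − 1·I) g = f
solving from the highest basis element down gives g = -8/3 - (9/2)cos x - (3/2)sin x - (7/9)sin 2x
check: H g = -(3/2)cos x + (9/2)sin x - (28/9)sin 2x
so H g − 1·g = 8/3 + 3cos x + 6sin x - (7/3)sin 2x = f ✓


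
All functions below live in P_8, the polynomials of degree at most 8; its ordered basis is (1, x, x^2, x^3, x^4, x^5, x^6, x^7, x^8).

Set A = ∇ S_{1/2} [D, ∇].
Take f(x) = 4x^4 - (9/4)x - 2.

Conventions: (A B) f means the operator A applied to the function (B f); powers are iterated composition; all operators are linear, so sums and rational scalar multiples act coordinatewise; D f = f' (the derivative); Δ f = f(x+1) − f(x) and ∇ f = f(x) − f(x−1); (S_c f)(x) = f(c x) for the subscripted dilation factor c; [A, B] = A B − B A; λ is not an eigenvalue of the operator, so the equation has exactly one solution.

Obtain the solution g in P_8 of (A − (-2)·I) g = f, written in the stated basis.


write g with unknown coordinates in the stated basis and equate coefficients in (A − (-2)·I) g = f
solving from the highest basis element down gives g = 2x^4 - (9/8)x - 1
check: A g = 0
so A g − (-2)·g = 4x^4 - (9/4)x - 2 = f ✓

the result is g(x) = 2x^4 - (9/8)x - 1


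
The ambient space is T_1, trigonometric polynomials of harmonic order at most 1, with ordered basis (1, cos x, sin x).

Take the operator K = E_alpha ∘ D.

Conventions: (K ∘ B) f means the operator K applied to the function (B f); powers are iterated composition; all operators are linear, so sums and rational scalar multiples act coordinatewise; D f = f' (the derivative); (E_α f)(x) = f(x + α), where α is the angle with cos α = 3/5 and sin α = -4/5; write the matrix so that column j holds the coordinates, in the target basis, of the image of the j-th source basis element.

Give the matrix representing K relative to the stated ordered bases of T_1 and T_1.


the matrix is [[0, 0, 0]; [0, 4/5, 3/5]; [0, -3/5, 4/5]] (rows listed top to bottom)

image of 1: 0
image of cos x: (4/5)cos x - (3/5)sin x
image of sin x: (3/5)cos x + (4/5)sin x
each image's coordinates form column j of the matrix


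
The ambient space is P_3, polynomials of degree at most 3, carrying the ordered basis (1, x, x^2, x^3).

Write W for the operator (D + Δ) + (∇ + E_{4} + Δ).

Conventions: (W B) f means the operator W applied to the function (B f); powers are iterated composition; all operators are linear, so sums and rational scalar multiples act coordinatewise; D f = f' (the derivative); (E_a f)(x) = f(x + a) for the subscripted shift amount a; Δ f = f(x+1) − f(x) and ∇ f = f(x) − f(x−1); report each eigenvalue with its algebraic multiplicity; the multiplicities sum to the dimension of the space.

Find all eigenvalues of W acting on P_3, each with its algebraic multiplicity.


image of 1: 1
image of x: x + 8
image of x^2: x^2 + 16x + 17
image of x^3: x^3 + 24x^2 + 51x + 67
the matrix is upper triangular; its diagonal is (1, 1, 1, 1)
for a triangular matrix the eigenvalues are the diagonal entries, with algebraic multiplicity their repetition count

λ = 1 (multiplicity 4)


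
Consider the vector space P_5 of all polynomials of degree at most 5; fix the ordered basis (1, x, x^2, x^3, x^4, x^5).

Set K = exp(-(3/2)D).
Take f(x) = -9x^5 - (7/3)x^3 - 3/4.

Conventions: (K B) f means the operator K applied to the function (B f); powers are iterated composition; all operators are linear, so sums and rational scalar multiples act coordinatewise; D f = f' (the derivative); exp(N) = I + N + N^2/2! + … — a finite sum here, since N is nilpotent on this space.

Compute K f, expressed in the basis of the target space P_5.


order-1 term: (135/2)x^4 + (21/2)x^2
order-2 term: -(405/2)x^3 - (63/4)x
order-3 term: (1215/4)x^2 + 63/8
order-4 term: -(3645/16)x
order-5 term: 2187/32
the series for exp(-(3/2)D) f terminates at order 5
exp(-(3/2)D) f = -9x^5 + (135/2)x^4 - (1229/6)x^3 + (1257/4)x^2 - (3897/16)x + 2415/32

the image equals g(x) = -9x^5 + (135/2)x^4 - (1229/6)x^3 + (1257/4)x^2 - (3897/16)x + 2415/32


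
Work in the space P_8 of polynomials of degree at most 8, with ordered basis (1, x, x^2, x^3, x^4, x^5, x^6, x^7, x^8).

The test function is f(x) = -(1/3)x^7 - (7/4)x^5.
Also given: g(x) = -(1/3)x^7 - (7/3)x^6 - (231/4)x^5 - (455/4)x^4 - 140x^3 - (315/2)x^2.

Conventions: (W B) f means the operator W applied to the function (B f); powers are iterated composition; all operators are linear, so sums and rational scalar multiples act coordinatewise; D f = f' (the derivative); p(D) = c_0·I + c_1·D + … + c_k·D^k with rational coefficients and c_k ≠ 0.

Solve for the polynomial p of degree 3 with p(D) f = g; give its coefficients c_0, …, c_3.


D^0 f = -(1/3)x^7 - (7/4)x^5
D^1 f = -(7/3)x^6 - (35/4)x^4
D^2 f = -14x^5 - 35x^3
D^3 f = -70x^4 - 105x^2
matching coefficients of g against c_0 f + c_1 Df + … from the top degree down determines the c_i
solution: c_0 = 1, c_1 = 1, c_2 = 4, c_3 = 3/2

p(D) = I + D + 4·D^2 + (3/2)·D^3, i.e. c_0 = 1, c_1 = 1, c_2 = 4, c_3 = 3/2


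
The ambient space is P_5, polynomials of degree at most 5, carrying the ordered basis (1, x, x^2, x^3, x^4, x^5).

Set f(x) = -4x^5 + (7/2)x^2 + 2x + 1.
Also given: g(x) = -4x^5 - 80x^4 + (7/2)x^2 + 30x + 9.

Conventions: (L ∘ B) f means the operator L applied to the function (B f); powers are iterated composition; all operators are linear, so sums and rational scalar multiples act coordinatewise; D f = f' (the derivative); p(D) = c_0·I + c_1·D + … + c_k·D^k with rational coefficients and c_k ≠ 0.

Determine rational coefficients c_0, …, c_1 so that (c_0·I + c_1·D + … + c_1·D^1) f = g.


p(D) = I + 4·D, i.e. c_0 = 1, c_1 = 4

D^0 f = -4x^5 + (7/2)x^2 + 2x + 1
D^1 f = -20x^4 + 7x + 2
matching coefficients of g against c_0 f + c_1 Df + … from the top degree down determines the c_i
solution: c_0 = 1, c_1 = 4


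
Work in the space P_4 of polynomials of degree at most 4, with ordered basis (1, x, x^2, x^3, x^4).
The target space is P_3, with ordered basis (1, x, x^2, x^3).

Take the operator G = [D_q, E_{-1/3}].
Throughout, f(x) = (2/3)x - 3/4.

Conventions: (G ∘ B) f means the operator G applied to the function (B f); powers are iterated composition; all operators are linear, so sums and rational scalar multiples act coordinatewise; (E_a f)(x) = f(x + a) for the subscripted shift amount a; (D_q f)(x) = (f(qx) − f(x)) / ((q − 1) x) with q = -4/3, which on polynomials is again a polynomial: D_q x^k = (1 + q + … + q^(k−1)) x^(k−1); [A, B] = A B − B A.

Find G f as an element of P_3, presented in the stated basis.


g(x) = 0

E_{-1/3} f = (2/3)x - 35/36
D_q E_{-1/3} f = 2/3
D_q f = 2/3
E_{-1/3} D_q f = 2/3
[D_q, E_{-1/3}] f = 0


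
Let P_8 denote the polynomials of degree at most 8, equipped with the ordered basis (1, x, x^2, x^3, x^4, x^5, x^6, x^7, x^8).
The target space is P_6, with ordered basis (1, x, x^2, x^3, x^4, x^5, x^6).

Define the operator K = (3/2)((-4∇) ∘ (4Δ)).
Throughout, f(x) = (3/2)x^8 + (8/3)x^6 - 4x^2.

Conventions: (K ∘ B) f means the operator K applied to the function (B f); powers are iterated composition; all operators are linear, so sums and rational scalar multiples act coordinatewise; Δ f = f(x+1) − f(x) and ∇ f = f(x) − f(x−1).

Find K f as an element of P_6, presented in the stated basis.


Δ f = 12x^7 + 42x^6 + 100x^5 + 145x^4 + (412/3)x^3 + 82x^2 + 20x + 1/6
(4Δ) f = 48x^7 + 168x^6 + 400x^5 + 580x^4 + (1648/3)x^3 + 328x^2 + 80x + 2/3
∇ (4Δ) f = 336x^6 + 1160x^4 + 656x^2 + 4/3
(-4∇) (4Δ) f = -1344x^6 - 4640x^4 - 2624x^2 - 16/3
((3/2)((-4∇) ∘ (4Δ))) f = -2016x^6 - 6960x^4 - 3936x^2 - 8

g(x) = -2016x^6 - 6960x^4 - 3936x^2 - 8


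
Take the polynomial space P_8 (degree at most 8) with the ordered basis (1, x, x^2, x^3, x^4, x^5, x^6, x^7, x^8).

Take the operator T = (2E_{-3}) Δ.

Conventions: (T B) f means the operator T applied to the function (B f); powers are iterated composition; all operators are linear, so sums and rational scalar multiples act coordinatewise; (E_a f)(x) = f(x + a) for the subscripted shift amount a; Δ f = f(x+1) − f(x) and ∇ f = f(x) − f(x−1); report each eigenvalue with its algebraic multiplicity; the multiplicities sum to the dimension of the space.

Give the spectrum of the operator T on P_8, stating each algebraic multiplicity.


image of 1: 0
image of x: 2
image of x^2: 4x - 10
image of x^3: 6x^2 - 30x + 38
image of x^4: 8x^3 - 60x^2 + 152x - 130
image of x^5: 10x^4 - 100x^3 + 380x^2 - 650x + 422
image of x^6: 12x^5 - 150x^4 + 760x^3 - 1950x^2 + 2532x - 1330
image of x^7: 14x^6 - 210x^5 + 1330x^4 - 4550x^3 + 8862x^2 - 9310x + 4118
image of x^8: 16x^7 - 280x^6 + 2128x^5 - 9100x^4 + 23632x^3 - 37240x^2 + 32944x - 12610
the matrix is upper triangular; its diagonal is (0, 0, 0, 0, 0, 0, 0, 0, 0)
for a triangular matrix the eigenvalues are the diagonal entries, with algebraic multiplicity their repetition count

λ = 0 (multiplicity 9)


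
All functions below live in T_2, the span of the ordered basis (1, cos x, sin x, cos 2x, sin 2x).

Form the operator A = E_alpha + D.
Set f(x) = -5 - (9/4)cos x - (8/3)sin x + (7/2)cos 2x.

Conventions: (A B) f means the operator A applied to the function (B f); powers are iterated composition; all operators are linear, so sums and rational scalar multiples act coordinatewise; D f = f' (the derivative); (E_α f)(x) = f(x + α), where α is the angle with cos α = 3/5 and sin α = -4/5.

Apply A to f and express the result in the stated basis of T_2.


E_alpha f = -5 + (47/60)cos x - (17/5)sin x - (49/50)cos 2x + (84/25)sin 2x
D f = -(8/3)cos x + (9/4)sin x - 7sin 2x
(E_alpha + D) f = -5 - (113/60)cos x - (23/20)sin x - (49/50)cos 2x - (91/25)sin 2x

the image equals g(x) = -5 - (113/60)cos x - (23/20)sin x - (49/50)cos 2x - (91/25)sin 2x


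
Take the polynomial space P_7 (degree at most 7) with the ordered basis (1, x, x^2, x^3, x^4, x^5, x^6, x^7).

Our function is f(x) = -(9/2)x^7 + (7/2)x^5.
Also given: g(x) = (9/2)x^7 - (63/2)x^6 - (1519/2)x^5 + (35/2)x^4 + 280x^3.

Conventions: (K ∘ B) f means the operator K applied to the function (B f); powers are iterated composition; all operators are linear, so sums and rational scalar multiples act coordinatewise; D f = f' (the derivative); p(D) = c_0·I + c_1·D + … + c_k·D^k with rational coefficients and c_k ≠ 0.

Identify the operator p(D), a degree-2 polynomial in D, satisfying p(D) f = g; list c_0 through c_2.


D^0 f = -(9/2)x^7 + (7/2)x^5
D^1 f = -(63/2)x^6 + (35/2)x^4
D^2 f = -189x^5 + 70x^3
matching coefficients of g against c_0 f + c_1 Df + … from the top degree down determines the c_i
solution: c_0 = -1, c_1 = 1, c_2 = 4

c_0 = -1, c_1 = 1, c_2 = 4


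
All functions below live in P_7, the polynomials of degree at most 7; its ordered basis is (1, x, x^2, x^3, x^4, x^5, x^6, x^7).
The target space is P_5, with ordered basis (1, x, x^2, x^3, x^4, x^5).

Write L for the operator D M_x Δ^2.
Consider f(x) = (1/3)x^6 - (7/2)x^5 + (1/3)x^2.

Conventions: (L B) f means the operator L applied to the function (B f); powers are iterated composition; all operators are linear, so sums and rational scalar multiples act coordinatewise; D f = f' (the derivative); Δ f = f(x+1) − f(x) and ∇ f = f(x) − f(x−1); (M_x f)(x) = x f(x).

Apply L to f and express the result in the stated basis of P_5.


the result is g(x) = 50x^4 - 120x^3 - 420x^2 - 370x - 251/3

Δ f = 2x^5 - (25/2)x^4 - (85/3)x^3 - 30x^2 - (89/6)x - 17/6
Δ Δ f = 10x^4 - 30x^3 - 140x^2 - 185x - 251/3
M_x Δ^2 f = 10x^5 - 30x^4 - 140x^3 - 185x^2 - (251/3)x
D M_x Δ^2 f = 50x^4 - 120x^3 - 420x^2 - 370x - 251/3


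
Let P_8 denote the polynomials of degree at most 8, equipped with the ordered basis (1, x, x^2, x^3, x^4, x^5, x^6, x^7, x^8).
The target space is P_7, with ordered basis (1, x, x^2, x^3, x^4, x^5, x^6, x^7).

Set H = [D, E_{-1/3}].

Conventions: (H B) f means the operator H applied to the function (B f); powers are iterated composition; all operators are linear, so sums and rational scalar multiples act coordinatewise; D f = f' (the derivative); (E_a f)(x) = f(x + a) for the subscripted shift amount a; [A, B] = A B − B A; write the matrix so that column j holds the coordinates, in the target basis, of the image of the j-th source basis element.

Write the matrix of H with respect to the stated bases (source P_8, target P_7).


the matrix is [[0, 0, 0, 0, 0, 0, 0, 0, 0]; [0, 0, 0, 0, 0, 0, 0, 0, 0]; [0, 0, 0, 0, 0, 0, 0, 0, 0]; [0, 0, 0, 0, 0, 0, 0, 0, 0]; [0, 0, 0, 0, 0, 0, 0, 0, 0]; [0, 0, 0, 0, 0, 0, 0, 0, 0]; [0, 0, 0, 0, 0, 0, 0, 0, 0]; [0, 0, 0, 0, 0, 0, 0, 0, 0]] (rows listed top to bottom)

image of 1: 0
image of x: 0
image of x^2: 0
image of x^3: 0
image of x^4: 0
image of x^5: 0
image of x^6: 0
image of x^7: 0
image of x^8: 0
each image's coordinates form column j of the matrix


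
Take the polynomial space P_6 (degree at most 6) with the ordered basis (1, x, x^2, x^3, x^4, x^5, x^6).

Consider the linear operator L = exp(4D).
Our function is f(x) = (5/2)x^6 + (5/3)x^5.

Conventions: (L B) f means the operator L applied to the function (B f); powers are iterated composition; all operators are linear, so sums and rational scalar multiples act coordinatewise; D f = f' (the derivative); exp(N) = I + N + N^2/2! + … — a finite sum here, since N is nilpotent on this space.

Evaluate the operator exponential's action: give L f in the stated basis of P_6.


g(x) = (5/2)x^6 + (185/3)x^5 + (1900/3)x^4 + (10400/3)x^3 + (32000/3)x^2 + (52480/3)x + 35840/3

order-1 term: 60x^5 + (100/3)x^4
order-2 term: 600x^4 + (800/3)x^3
order-3 term: 3200x^3 + (3200/3)x^2
order-4 term: 9600x^2 + (6400/3)x
order-5 term: 15360x + 5120/3
order-6 term: 10240
the series for exp(4D) f terminates at order 6
exp(4D) f = (5/2)x^6 + (185/3)x^5 + (1900/3)x^4 + (10400/3)x^3 + (32000/3)x^2 + (52480/3)x + 35840/3


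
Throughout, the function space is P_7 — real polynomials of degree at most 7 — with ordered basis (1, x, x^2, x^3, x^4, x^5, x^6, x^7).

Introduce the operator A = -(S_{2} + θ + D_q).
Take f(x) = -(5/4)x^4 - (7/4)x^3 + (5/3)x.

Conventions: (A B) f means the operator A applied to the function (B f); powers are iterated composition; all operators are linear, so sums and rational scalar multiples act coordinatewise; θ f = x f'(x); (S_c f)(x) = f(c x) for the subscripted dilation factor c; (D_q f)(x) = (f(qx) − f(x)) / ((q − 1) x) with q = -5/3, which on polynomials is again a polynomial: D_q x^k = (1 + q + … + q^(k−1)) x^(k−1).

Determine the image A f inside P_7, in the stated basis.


g(x) = 25x^4 + (1739/108)x^3 + (133/36)x^2 - 5x - 5/3

S_{2} f = -20x^4 - 14x^3 + (10/3)x
θ f = -5x^4 - (21/4)x^3 + (5/3)x
D_q f = (85/27)x^3 - (133/36)x^2 + 5/3
(S_{2} + θ + D_q) f = -25x^4 - (1739/108)x^3 - (133/36)x^2 + 5x + 5/3
(-(S_{2} + θ + D_q)) f = 25x^4 + (1739/108)x^3 + (133/36)x^2 - 5x - 5/3


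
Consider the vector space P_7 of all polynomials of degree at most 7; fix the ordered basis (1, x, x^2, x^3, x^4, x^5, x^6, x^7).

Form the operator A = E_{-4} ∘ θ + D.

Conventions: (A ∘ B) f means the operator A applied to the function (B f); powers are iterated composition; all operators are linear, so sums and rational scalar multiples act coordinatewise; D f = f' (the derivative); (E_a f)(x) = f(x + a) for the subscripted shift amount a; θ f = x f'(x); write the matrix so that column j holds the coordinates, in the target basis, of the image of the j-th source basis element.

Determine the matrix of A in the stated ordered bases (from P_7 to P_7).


image of 1: 0
image of x: x - 3
image of x^2: 2x^2 - 14x + 32
image of x^3: 3x^3 - 33x^2 + 144x - 192
image of x^4: 4x^4 - 60x^3 + 384x^2 - 1024x + 1024
image of x^5: 5x^5 - 95x^4 + 800x^3 - 3200x^2 + 6400x - 5120
image of x^6: 6x^6 - 138x^5 + 1440x^4 - 7680x^3 + 23040x^2 - 36864x + 24576
image of x^7: 7x^7 - 189x^6 + 2352x^5 - 15680x^4 + 62720x^3 - 150528x^2 + 200704x - 114688
each image's coordinates form column j of the matrix

the matrix is [[0, -3, 32, -192, 1024, -5120, 24576, -114688]; [0, 1, -14, 144, -1024, 6400, -36864, 200704]; [0, 0, 2, -33, 384, -3200, 23040, -150528]; [0, 0, 0, 3, -60, 800, -7680, 62720]; [0, 0, 0, 0, 4, -95, 1440, -15680]; [0, 0, 0, 0, 0, 5, -138, 2352]; [0, 0, 0, 0, 0, 0, 6, -189]; [0, 0, 0, 0, 0, 0, 0, 7]] (rows listed top to bottom)


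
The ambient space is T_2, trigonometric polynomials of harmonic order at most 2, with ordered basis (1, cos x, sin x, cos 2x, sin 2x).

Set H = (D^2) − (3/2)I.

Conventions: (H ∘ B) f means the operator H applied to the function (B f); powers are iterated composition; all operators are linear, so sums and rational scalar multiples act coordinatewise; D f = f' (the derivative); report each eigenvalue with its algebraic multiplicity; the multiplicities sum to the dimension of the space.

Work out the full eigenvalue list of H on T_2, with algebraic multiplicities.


λ = -11/2 (multiplicity 2), λ = -5/2 (multiplicity 2), λ = -3/2 (multiplicity 1)

image of 1: -3/2
image of cos x: -(5/2)cos x
image of sin x: -(5/2)sin x
image of cos 2x: -(11/2)cos 2x
image of sin 2x: -(11/2)sin 2x
the matrix is diagonal; its diagonal is (-3/2, -5/2, -5/2, -11/2, -11/2)
for a triangular matrix the eigenvalues are the diagonal entries, with algebraic multiplicity their repetition count


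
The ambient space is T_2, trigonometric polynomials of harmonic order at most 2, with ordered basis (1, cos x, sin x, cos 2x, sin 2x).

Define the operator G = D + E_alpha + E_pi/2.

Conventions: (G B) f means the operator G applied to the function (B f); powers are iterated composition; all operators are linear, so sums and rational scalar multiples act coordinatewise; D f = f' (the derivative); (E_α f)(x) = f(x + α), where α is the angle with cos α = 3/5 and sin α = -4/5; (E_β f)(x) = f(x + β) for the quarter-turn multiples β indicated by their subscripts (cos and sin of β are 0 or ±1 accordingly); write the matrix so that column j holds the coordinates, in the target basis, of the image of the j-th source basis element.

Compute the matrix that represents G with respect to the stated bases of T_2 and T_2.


the matrix is [[2, 0, 0, 0, 0]; [0, 3/5, 6/5, 0, 0]; [0, -6/5, 3/5, 0, 0]; [0, 0, 0, -32/25, 26/25]; [0, 0, 0, -26/25, -32/25]] (rows listed top to bottom)

image of 1: 2
image of cos x: (3/5)cos x - (6/5)sin x
image of sin x: (6/5)cos x + (3/5)sin x
image of cos 2x: -(32/25)cos 2x - (26/25)sin 2x
image of sin 2x: (26/25)cos 2x - (32/25)sin 2x
each image's coordinates form column j of the matrix


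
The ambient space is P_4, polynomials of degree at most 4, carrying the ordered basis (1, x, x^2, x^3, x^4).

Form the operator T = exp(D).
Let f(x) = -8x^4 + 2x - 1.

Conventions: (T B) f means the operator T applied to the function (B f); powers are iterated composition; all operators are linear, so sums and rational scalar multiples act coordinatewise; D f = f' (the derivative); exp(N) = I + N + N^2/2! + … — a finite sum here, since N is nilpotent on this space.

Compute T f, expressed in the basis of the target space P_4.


the image equals g(x) = -8x^4 - 32x^3 - 48x^2 - 30x - 7

order-1 term: -32x^3 + 2
order-2 term: -48x^2
order-3 term: -32x
order-4 term: -8
the series for exp(D) f terminates at order 4
exp(D) f = -8x^4 - 32x^3 - 48x^2 - 30x - 7


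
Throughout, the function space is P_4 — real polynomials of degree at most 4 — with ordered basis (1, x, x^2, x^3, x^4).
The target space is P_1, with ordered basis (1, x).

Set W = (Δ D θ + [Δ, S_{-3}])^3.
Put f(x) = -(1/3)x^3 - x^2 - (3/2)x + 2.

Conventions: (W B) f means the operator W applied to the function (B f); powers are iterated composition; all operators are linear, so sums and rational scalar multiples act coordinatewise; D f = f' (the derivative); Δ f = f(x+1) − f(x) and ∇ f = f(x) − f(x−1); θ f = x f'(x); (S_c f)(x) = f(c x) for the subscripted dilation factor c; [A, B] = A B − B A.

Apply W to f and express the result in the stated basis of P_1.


the result is g(x) = -3456

θ f = -x^3 - 2x^2 - (3/2)x
D θ f = -3x^2 - 4x - 3/2
Δ D θ f = -6x - 7
S_{-3} f = 9x^3 - 9x^2 + (9/2)x + 2
Δ S_{-3} f = 27x^2 + 9x + 9/2
Δ f = -x^2 - 3x - 17/6
S_{-3} Δ f = -9x^2 + 9x - 17/6
[Δ, S_{-3}] f = 36x^2 + 22/3
(Δ D θ + [Δ, S_{-3}]) f = 36x^2 - 6x + 1/3
θ (Δ D θ + [Δ, S_{-3}]) f = 72x^2 - 6x
D θ (Δ D θ + [Δ, S_{-3}]) f = 144x - 6
Δ D θ (Δ D θ + [Δ, S_{-3}]) f = 144
S_{-3} (Δ D θ + [Δ, S_{-3}]) f = 324x^2 + 18x + 1/3
Δ S_{-3} (Δ D θ + [Δ, S_{-3}]) f = 648x + 342
Δ (Δ D θ + [Δ, S_{-3}]) f = 72x + 30
S_{-3} Δ (Δ D θ + [Δ, S_{-3}]) f = -216x + 30
[Δ, S_{-3}] (Δ D θ + [Δ, S_{-3}]) f = 864x + 312
(Δ D θ + [Δ, S_{-3}]) (Δ D θ + [Δ, S_{-3}]) f = 864x + 456
θ (Δ D θ + [Δ, S_{-3}]) (Δ D θ + [Δ, S_{-3}]) f = 864x
D θ (Δ D θ + [Δ, S_{-3}]) (Δ D θ + [Δ, S_{-3}]) f = 864
Δ D θ (Δ D θ + [Δ, S_{-3}]) (Δ D θ + [Δ, S_{-3}]) f = 0
S_{-3} (Δ D θ + [Δ, S_{-3}]) (Δ D θ + [Δ, S_{-3}]) f = -2592x + 456
Δ S_{-3} (Δ D θ + [Δ, S_{-3}]) (Δ D θ + [Δ, S_{-3}]) f = -2592
Δ (Δ D θ + [Δ, S_{-3}]) (Δ D θ + [Δ, S_{-3}]) f = 864
S_{-3} Δ (Δ D θ + [Δ, S_{-3}]) (Δ D θ + [Δ, S_{-3}]) f = 864
[Δ, S_{-3}] (Δ D θ + [Δ, S_{-3}]) (Δ D θ + [Δ, S_{-3}]) f = -3456
(Δ D θ + [Δ, S_{-3}]) (Δ D θ + [Δ, S_{-3}]) (Δ D θ + [Δ, S_{-3}]) f = -3456


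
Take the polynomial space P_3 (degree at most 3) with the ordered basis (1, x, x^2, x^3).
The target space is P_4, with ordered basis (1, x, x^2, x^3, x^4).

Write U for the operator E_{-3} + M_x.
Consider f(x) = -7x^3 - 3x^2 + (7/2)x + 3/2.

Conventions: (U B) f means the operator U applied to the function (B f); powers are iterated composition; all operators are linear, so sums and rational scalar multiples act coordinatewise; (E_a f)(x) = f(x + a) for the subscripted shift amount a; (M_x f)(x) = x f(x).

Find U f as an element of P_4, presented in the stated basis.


the result is g(x) = -7x^4 - 10x^3 + (127/2)x^2 - 166x + 153

E_{-3} f = -7x^3 + 60x^2 - (335/2)x + 153
M_x f = -7x^4 - 3x^3 + (7/2)x^2 + (3/2)x
(E_{-3} + M_x) f = -7x^4 - 10x^3 + (127/2)x^2 - 166x + 153


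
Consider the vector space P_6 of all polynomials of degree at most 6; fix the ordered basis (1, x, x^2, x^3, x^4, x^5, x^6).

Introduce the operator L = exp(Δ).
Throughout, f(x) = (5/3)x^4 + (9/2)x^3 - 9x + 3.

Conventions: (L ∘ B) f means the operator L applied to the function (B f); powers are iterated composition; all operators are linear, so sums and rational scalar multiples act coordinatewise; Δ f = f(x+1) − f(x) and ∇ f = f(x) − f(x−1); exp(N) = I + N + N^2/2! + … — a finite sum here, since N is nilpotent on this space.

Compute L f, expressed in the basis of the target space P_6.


the result is g(x) = (5/3)x^4 + (67/6)x^3 + (67/2)x^2 + (154/3)x + 83/2

order-1 term: (20/3)x^3 + (47/2)x^2 + (121/6)x - 17/6
order-2 term: 10x^2 + (67/2)x + 151/6
order-3 term: (20/3)x + 29/2
order-4 term: 5/3
the series for exp(Δ) f terminates at order 4
exp(Δ) f = (5/3)x^4 + (67/6)x^3 + (67/2)x^2 + (154/3)x + 83/2


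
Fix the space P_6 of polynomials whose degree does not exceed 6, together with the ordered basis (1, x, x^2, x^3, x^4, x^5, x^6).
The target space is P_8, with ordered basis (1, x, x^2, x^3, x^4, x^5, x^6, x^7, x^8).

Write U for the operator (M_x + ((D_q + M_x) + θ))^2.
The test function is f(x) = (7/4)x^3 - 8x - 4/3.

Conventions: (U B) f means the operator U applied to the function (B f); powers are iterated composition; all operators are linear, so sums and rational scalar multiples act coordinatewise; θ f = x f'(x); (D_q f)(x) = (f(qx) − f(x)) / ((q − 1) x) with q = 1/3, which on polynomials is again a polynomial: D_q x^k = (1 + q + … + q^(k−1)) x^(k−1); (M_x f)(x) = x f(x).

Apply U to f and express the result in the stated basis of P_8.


the image equals g(x) = 7x^5 + (49/2)x^4 - (649/108)x^3 - (1465/36)x^2 - (1205/27)x - 32/3

M_x f = (7/4)x^4 - 8x^2 - (4/3)x
D_q f = (91/36)x^2 - 8
M_x f = (7/4)x^4 - 8x^2 - (4/3)x
(D_q + M_x) f = (7/4)x^4 - (197/36)x^2 - (4/3)x - 8
θ f = (21/4)x^3 - 8x
((D_q + M_x) + θ) f = (7/4)x^4 + (21/4)x^3 - (197/36)x^2 - (28/3)x - 8
(M_x + ((D_q + M_x) + θ)) f = (7/2)x^4 + (21/4)x^3 - (485/36)x^2 - (32/3)x - 8
M_x (M_x + ((D_q + M_x) + θ)) f = (7/2)x^5 + (21/4)x^4 - (485/36)x^3 - (32/3)x^2 - 8x
D_q (M_x + ((D_q + M_x) + θ)) f = (140/27)x^3 + (91/12)x^2 - (485/27)x - 32/3
M_x (M_x + ((D_q + M_x) + θ)) f = (7/2)x^5 + (21/4)x^4 - (485/36)x^3 - (32/3)x^2 - 8x
(D_q + M_x) (M_x + ((D_q + M_x) + θ)) f = (7/2)x^5 + (21/4)x^4 - (895/108)x^3 - (37/12)x^2 - (701/27)x - 32/3
θ (M_x + ((D_q + M_x) + θ)) f = 14x^4 + (63/4)x^3 - (485/18)x^2 - (32/3)x
((D_q + M_x) + θ) (M_x + ((D_q + M_x) + θ)) f = (7/2)x^5 + (77/4)x^4 + (403/54)x^3 - (1081/36)x^2 - (989/27)x - 32/3
(M_x + ((D_q + M_x) + θ)) (M_x + ((D_q + M_x) + θ)) f = 7x^5 + (49/2)x^4 - (649/108)x^3 - (1465/36)x^2 - (1205/27)x - 32/3


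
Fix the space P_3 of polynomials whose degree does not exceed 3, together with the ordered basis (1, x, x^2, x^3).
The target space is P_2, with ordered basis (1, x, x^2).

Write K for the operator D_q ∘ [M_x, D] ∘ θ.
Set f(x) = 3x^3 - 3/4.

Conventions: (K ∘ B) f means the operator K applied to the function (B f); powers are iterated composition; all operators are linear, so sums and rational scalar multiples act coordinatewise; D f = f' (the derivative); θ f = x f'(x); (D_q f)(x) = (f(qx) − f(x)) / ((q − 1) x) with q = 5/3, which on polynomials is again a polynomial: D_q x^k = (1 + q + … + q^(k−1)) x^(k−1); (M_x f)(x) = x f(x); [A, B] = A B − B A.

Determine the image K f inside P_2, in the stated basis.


the result is g(x) = -49x^2

θ f = 9x^3
D θ f = 27x^2
M_x D θ f = 27x^3
M_x θ f = 9x^4
D M_x θ f = 36x^3
[M_x, D] θ f = -9x^3
D_q [M_x, D] θ f = -49x^2


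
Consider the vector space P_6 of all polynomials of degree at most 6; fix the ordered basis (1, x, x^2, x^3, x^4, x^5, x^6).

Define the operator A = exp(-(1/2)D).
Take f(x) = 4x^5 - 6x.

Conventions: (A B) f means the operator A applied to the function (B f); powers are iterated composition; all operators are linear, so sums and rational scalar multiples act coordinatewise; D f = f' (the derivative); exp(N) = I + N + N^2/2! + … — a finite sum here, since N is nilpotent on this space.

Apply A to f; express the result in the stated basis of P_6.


order-1 term: -10x^4 + 3
order-2 term: 10x^3
order-3 term: -5x^2
order-4 term: (5/4)x
order-5 term: -1/8
the series for exp(-(1/2)D) f terminates at order 5
exp(-(1/2)D) f = 4x^5 - 10x^4 + 10x^3 - 5x^2 - (19/4)x + 23/8

the image equals g(x) = 4x^5 - 10x^4 + 10x^3 - 5x^2 - (19/4)x + 23/8


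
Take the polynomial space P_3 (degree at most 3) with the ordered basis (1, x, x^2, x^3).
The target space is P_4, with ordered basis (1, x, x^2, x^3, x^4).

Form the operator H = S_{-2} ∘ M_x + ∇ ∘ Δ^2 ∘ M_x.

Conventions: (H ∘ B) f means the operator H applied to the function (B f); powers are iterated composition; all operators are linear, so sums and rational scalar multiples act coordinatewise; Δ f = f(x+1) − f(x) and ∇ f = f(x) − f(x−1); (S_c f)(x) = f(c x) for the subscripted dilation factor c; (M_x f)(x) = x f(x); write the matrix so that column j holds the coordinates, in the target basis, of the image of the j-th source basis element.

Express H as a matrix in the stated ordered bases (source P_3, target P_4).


the matrix is [[0, 0, 6, 12]; [-2, 0, 0, 24]; [0, 4, 0, 0]; [0, 0, -8, 0]; [0, 0, 0, 16]] (rows listed top to bottom)

image of 1: -2x
image of x: 4x^2
image of x^2: -8x^3 + 6
image of x^3: 16x^4 + 24x + 12
each image's coordinates form column j of the matrix


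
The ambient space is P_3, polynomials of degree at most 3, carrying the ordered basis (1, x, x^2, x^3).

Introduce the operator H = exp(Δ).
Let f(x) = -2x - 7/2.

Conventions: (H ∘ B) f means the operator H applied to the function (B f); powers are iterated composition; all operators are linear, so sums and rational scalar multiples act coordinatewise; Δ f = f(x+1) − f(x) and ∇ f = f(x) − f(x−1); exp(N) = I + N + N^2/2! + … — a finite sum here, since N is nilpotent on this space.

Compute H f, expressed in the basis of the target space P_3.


order-1 term: -2
the series for exp(Δ) f terminates at order 1
exp(Δ) f = -2x - 11/2

the result is g(x) = -2x - 11/2


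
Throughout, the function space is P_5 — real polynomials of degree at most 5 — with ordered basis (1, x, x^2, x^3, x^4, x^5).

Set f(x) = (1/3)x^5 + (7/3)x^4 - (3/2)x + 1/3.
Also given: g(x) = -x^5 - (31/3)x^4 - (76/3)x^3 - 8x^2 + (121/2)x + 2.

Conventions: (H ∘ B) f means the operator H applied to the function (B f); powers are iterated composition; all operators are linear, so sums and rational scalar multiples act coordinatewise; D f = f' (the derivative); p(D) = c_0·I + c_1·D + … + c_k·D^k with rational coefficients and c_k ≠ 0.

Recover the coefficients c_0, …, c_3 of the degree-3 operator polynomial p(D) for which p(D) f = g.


c_0 = -3, c_1 = -2, c_2 = -1, c_3 = 1

D^0 f = (1/3)x^5 + (7/3)x^4 - (3/2)x + 1/3
D^1 f = (5/3)x^4 + (28/3)x^3 - 3/2
D^2 f = (20/3)x^3 + 28x^2
D^3 f = 20x^2 + 56x
matching coefficients of g against c_0 f + c_1 Df + … from the top degree down determines the c_i
solution: c_0 = -3, c_1 = -2, c_2 = -1, c_3 = 1


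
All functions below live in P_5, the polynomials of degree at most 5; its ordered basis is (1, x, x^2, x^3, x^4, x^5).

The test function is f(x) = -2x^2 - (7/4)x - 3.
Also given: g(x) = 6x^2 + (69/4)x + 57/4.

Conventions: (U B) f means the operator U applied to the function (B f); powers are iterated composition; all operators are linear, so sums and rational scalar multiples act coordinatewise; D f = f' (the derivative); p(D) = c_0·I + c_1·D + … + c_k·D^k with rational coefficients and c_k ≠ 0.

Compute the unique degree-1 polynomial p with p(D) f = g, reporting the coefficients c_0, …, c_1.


c_0 = -3, c_1 = -3

D^0 f = -2x^2 - (7/4)x - 3
D^1 f = -4x - 7/4
matching coefficients of g against c_0 f + c_1 Df + … from the top degree down determines the c_i
solution: c_0 = -3, c_1 = -3


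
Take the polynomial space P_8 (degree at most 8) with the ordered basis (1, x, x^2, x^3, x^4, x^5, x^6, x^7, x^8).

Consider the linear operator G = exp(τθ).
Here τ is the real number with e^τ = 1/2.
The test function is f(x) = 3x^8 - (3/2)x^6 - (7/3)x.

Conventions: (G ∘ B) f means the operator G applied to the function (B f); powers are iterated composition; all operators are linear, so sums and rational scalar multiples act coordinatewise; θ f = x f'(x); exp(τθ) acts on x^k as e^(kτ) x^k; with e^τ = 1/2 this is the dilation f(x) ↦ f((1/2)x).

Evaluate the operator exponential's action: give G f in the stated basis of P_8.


exp(τθ) x^k = e^(kτ) x^k; with e^τ = 1/2 this sends x^k to (1/2)^k x^k
x ↦ 1/2 x
x^6 ↦ 1/64 x^6
x^8 ↦ 1/256 x^8
applying this coordinatewise to f: exp(τθ) f = (3/256)x^8 - (3/128)x^6 - (7/6)x

the result is g(x) = (3/256)x^8 - (3/128)x^6 - (7/6)x


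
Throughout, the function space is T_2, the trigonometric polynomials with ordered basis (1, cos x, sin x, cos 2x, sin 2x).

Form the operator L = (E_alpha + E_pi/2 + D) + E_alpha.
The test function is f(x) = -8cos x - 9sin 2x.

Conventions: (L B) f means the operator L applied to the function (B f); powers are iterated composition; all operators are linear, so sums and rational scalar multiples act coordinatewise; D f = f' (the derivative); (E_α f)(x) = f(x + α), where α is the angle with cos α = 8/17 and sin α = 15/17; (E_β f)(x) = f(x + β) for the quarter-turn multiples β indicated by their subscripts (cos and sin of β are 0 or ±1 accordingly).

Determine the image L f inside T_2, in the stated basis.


the image equals g(x) = -(128/17)cos x + (512/17)sin x - (9522/289)cos 2x + (5499/289)sin 2x

E_alpha f = -(64/17)cos x + (120/17)sin x - (2160/289)cos 2x + (1449/289)sin 2x
E_pi/2 f = 8sin x + 9sin 2x
D f = 8sin x - 18cos 2x
(E_alpha + E_pi/2 + D) f = -(64/17)cos x + (392/17)sin x - (7362/289)cos 2x + (4050/289)sin 2x
E_alpha f = -(64/17)cos x + (120/17)sin x - (2160/289)cos 2x + (1449/289)sin 2x
((E_alpha + E_pi/2 + D) + E_alpha) f = -(128/17)cos x + (512/17)sin x - (9522/289)cos 2x + (5499/289)sin 2x


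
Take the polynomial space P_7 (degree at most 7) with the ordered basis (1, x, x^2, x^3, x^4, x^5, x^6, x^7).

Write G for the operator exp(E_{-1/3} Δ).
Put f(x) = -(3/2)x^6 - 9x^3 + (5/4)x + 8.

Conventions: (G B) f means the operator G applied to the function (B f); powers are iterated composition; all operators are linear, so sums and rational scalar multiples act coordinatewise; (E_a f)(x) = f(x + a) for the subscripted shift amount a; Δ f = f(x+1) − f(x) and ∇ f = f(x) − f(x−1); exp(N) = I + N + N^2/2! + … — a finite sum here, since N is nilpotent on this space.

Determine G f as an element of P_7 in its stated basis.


order-1 term: -9x^5 - (15/2)x^4 - 10x^3 - (187/6)x^2 - (92/9)x - 203/108
order-2 term: -(45/2)x^4 - 30x^3 - (75/2)x^2 - (136/3)x - 239/18
order-3 term: -30x^3 - 45x^2 - 45x - 24
order-4 term: -(45/2)x^2 - 30x - 35/2
order-5 term: -9x - 15/2
order-6 term: -3/2
the series for exp(E_{-1/3} Δ) f terminates at order 6
exp(E_{-1/3} Δ) f = -(3/2)x^6 - 9x^5 - 30x^4 - 79x^3 - (817/6)x^2 - (4979/36)x - 6227/108

the result is g(x) = -(3/2)x^6 - 9x^5 - 30x^4 - 79x^3 - (817/6)x^2 - (4979/36)x - 6227/108


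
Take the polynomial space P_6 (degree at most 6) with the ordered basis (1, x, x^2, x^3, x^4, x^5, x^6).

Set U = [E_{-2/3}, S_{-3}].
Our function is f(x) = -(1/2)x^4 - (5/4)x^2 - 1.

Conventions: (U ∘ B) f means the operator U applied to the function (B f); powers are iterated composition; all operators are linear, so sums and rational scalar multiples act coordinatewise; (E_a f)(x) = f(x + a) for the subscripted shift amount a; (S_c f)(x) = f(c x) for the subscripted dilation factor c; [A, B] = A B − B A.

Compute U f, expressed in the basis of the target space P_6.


S_{-3} f = -(81/2)x^4 - (45/4)x^2 - 1
E_{-2/3} S_{-3} f = -(81/2)x^4 + 108x^3 - (477/4)x^2 + 63x - 14
E_{-2/3} f = -(1/2)x^4 + (4/3)x^3 - (31/12)x^2 + (61/27)x - 134/81
S_{-3} E_{-2/3} f = -(81/2)x^4 - 36x^3 - (93/4)x^2 - (61/9)x - 134/81
[E_{-2/3}, S_{-3}] f = 144x^3 - 96x^2 + (628/9)x - 1000/81

g(x) = 144x^3 - 96x^2 + (628/9)x - 1000/81


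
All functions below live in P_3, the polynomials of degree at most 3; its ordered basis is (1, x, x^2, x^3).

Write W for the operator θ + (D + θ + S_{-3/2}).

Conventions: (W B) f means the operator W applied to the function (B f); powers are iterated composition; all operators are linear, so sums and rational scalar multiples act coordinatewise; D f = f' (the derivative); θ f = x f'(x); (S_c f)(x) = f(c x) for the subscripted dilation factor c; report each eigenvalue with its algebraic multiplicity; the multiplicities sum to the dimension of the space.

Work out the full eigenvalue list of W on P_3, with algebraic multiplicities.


image of 1: 1
image of x: (1/2)x + 1
image of x^2: (25/4)x^2 + 2x
image of x^3: (21/8)x^3 + 3x^2
the matrix is upper triangular; its diagonal is (1, 1/2, 25/4, 21/8)
for a triangular matrix the eigenvalues are the diagonal entries, with algebraic multiplicity their repetition count

λ = 1/2 (multiplicity 1), λ = 1 (multiplicity 1), λ = 21/8 (multiplicity 1), λ = 25/4 (multiplicity 1)


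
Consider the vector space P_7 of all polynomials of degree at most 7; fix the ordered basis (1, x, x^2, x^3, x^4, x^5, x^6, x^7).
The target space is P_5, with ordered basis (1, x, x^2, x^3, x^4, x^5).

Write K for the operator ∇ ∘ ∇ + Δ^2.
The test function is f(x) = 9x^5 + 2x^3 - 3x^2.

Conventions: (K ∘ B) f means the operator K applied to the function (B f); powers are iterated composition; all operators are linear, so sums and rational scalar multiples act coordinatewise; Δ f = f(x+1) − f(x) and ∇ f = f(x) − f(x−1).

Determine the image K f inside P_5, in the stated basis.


∇ f = 45x^4 - 90x^3 + 96x^2 - 57x + 14
∇ ∇ f = 180x^3 - 540x^2 + 642x - 288
Δ f = 45x^4 + 90x^3 + 96x^2 + 45x + 8
Δ Δ f = 180x^3 + 540x^2 + 642x + 276
(∇ ∘ ∇ + Δ^2) f = 360x^3 + 1284x - 12

the result is g(x) = 360x^3 + 1284x - 12


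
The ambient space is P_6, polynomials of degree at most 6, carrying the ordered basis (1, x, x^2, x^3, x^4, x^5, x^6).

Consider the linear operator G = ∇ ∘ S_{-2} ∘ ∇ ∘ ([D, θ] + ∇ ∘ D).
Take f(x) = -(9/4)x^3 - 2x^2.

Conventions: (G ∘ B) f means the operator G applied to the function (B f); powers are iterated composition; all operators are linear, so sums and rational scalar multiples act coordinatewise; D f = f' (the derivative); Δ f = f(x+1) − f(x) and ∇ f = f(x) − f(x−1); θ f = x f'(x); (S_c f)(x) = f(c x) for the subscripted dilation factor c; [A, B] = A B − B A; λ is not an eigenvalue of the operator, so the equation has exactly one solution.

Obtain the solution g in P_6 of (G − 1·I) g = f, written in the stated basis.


write g with unknown coordinates in the stated basis and equate coefficients in (G − 1·I) g = f
solving from the highest basis element down gives g = (9/4)x^3 + 2x^2 - 27
check: G g = -27
so G g − 1·g = -(9/4)x^3 - 2x^2 = f ✓

g(x) = (9/4)x^3 + 2x^2 - 27


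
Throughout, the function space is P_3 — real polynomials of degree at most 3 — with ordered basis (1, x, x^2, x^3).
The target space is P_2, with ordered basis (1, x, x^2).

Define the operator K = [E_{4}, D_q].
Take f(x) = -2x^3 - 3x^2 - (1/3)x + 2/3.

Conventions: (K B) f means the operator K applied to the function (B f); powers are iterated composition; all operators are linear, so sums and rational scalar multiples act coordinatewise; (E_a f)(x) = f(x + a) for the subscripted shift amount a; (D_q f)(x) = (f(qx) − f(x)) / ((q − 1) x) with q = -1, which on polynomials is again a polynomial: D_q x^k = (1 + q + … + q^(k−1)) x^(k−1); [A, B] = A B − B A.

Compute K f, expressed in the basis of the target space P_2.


g(x) = -16x + 88

D_q f = -2x^2 - 1/3
E_{4} D_q f = -2x^2 - 16x - 97/3
E_{4} f = -2x^3 - 27x^2 - (361/3)x - 530/3
D_q E_{4} f = -2x^2 - 361/3
[E_{4}, D_q] f = -16x + 88
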